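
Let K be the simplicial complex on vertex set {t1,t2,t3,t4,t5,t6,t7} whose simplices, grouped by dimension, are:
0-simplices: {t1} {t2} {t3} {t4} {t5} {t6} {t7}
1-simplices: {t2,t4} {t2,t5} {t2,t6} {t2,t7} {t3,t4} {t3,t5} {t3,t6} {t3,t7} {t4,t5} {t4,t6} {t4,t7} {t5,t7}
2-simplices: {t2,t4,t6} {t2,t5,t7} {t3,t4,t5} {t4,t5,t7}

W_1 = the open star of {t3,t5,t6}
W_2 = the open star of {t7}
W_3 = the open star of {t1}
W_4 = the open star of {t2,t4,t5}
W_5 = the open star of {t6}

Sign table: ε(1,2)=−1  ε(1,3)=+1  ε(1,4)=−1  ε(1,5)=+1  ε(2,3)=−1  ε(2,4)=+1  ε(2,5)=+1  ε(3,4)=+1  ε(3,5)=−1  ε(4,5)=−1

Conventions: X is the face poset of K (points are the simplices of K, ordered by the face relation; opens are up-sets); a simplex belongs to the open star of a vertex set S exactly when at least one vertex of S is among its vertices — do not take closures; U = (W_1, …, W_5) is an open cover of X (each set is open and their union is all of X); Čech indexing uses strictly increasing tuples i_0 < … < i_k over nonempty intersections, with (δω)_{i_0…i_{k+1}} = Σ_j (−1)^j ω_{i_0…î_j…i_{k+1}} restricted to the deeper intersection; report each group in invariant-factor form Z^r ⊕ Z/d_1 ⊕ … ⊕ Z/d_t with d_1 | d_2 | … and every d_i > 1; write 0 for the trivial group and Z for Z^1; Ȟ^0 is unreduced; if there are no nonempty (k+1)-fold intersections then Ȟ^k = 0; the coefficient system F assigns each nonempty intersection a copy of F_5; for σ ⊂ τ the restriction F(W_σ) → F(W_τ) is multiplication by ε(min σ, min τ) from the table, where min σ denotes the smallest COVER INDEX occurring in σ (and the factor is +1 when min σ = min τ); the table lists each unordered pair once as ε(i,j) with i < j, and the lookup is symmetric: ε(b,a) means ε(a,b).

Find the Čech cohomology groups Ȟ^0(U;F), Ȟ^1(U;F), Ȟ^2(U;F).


nonempty overlaps:
  W1={{t3},{t5},{t6},{t2,t5},{t2,t6},{t3,t4},{t3,t5},{t3,t6},{t3,t7},{t4,t5},{t4,t6},{t5,t7},{t2,t4,t6},{t2,t5,t7},{t3,t4,t5},{t4,t5,t7}} W2={{t7},{t2,t7},{t3,t7},{t4,t7},{t5,t7},{t2,t5,t7},{t4,t5,t7}} W3={{t1}} W4={{t2},{t4},{t5},{t2,t4},{t2,t5},{t2,t6},{t2,t7},{t3,t4},{t3,t5},{t4,t5},{t4,t6},{t4,t7},{t5,t7},{t2,t4,t6},{t2,t5,t7},{t3,t4,t5},{t4,t5,t7}} W5={{t6},{t2,t6},{t3,t6},{t4,t6},{t2,t4,t6}}
  W12={{t3,t7},{t5,t7},{t2,t5,t7},{t4,t5,t7}} W14={{t5},{t2,t5},{t2,t6},{t3,t4},{t3,t5},{t4,t5},{t4,t6},{t5,t7},{t2,t4,t6},{t2,t5,t7},{t3,t4,t5},{t4,t5,t7}} W15={{t6},{t2,t6},{t3,t6},{t4,t6},{t2,t4,t6}} W24={{t2,t7},{t4,t7},{t5,t7},{t2,t5,t7},{t4,t5,t7}} W45={{t2,t6},{t4,t6},{t2,t4,t6}}
  W124={{t5,t7},{t2,t5,t7},{t4,t5,t7}} W145={{t2,t6},{t4,t6},{t2,t4,t6}}
C dims 5,5,2; δ0: rk_F5 3; δ1: rk_F5 2
degree 0: 5−3−0 = 2 → Ȟ^0 ≅ Z/5 ⊕ Z/5
degree 1: 5−2−3 = 0 → Ȟ^1 ≅ 0
degree 2: 2−0−2 = 0 → Ȟ^2 ≅ 0

Ȟ^0 = Z/5 ⊕ Z/5, Ȟ^1 = 0, Ȟ^2 = 0


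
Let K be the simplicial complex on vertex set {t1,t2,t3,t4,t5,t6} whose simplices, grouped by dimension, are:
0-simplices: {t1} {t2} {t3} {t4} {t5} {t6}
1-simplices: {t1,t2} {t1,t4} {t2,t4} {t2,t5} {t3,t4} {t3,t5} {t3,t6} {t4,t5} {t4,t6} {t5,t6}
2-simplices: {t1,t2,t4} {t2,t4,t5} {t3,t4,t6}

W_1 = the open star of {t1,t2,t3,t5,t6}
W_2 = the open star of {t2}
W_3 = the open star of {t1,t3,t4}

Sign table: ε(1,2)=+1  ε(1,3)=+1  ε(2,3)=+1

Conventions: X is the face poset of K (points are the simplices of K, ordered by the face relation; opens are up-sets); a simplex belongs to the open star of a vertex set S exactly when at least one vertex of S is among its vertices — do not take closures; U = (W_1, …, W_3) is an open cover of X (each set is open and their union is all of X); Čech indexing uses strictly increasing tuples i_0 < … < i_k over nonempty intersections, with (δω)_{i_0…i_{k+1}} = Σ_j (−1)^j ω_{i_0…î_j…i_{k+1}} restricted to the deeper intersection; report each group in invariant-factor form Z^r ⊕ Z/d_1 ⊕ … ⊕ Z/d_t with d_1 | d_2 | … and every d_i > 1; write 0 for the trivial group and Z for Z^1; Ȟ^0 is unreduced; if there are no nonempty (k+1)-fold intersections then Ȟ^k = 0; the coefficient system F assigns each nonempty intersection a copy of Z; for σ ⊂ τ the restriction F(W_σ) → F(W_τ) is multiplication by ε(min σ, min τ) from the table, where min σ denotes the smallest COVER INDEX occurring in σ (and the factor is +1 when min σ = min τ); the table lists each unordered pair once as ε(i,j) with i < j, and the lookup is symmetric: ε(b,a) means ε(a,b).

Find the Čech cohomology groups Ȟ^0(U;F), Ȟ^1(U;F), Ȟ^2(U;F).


intersection data:
  W1={{t1},{t2},{t3},{t5},{t6},{t1,t2},{t1,t4},{t2,t4},{t2,t5},{t3,t4},{t3,t5},{t3,t6},{t4,t5},{t4,t6},{t5,t6},{t1,t2,t4},{t2,t4,t5},{t3,t4,t6}} W2={{t2},{t1,t2},{t2,t4},{t2,t5},{t1,t2,t4},{t2,t4,t5}} W3={{t1},{t3},{t4},{t1,t2},{t1,t4},{t2,t4},{t3,t4},{t3,t5},{t3,t6},{t4,t5},{t4,t6},{t1,t2,t4},{t2,t4,t5},{t3,t4,t6}}
  W12={{t2},{t1,t2},{t2,t4},{t2,t5},{t1,t2,t4},{t2,t4,t5}} W13={{t1},{t3},{t1,t2},{t1,t4},{t2,t4},{t3,t4},{t3,t5},{t3,t6},{t4,t5},{t4,t6},{t1,t2,t4},{t2,t4,t5},{t3,t4,t6}} W23={{t1,t2},{t2,t4},{t1,t2,t4},{t2,t4,t5}}
  W123={{t1,t2},{t2,t4},{t1,t2,t4},{t2,t4,t5}}
C dims 3,3,1; δ0: rk 2, SNF 1^2; δ1: rk 1, SNF 1^1
Ȟ^0 = (3 − 2) − 0 = 1, so Ȟ^0 ≅ Z
Ȟ^1 = (3 − 1) − 2 = 0, so Ȟ^1 ≅ 0
Ȟ^2 = (1 − 0) − 1 = 0, so Ȟ^2 ≅ 0

Ȟ^0(U;F) ≅ Z, Ȟ^1(U;F) ≅ 0, Ȟ^2(U;F) ≅ 0


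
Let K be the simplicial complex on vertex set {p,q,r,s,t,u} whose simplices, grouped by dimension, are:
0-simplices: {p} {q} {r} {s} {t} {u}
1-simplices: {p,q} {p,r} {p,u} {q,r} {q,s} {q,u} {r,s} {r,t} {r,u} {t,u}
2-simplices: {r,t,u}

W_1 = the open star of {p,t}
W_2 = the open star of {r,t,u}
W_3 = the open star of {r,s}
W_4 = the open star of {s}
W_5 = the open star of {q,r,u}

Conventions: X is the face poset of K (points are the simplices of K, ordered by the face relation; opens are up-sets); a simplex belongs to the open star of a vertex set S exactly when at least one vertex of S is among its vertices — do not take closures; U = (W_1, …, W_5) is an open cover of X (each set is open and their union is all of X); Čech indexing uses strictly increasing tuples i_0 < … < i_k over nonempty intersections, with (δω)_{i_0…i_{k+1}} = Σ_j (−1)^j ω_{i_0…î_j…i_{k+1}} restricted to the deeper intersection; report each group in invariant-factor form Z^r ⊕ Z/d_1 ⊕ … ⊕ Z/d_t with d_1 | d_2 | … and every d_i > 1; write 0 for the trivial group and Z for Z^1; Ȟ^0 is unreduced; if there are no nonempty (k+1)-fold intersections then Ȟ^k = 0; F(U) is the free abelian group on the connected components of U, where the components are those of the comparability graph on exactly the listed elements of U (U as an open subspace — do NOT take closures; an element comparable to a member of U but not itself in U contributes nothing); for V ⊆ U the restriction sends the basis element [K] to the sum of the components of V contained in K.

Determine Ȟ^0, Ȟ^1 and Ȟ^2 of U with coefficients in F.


nonempty intersections:
  W1={{p},{t},{p,q},{p,r},{p,u},{r,t},{t,u},{r,t,u}} W2={{r},{t},{u},{p,r},{p,u},{q,r},{q,u},{r,s},{r,t},{r,u},{t,u},{r,t,u}} W3={{r},{s},{p,r},{q,r},{q,s},{r,s},{r,t},{r,u},{r,t,u}} W4={{s},{q,s},{r,s}} W5={{q},{r},{u},{p,q},{p,r},{p,u},{q,r},{q,s},{q,u},{r,s},{r,t},{r,u},{t,u},{r,t,u}}
  W12={{t},{p,r},{p,u},{r,t},{t,u},{r,t,u}} W13={{p,r},{r,t},{r,t,u}} W15={{p,q},{p,r},{p,u},{r,t},{t,u},{r,t,u}} W23={{r},{p,r},{q,r},{r,s},{r,t},{r,u},{r,t,u}} W24={{r,s}} W25={{r},{u},{p,r},{p,u},{q,r},{q,u},{r,s},{r,t},{r,u},{t,u},{r,t,u}} W34={{s},{q,s},{r,s}} W35={{r},{p,r},{q,r},{q,s},{r,s},{r,t},{r,u},{r,t,u}} W45={{q,s},{r,s}}
  W123={{p,r},{r,t},{r,t,u}} W125={{p,r},{p,u},{r,t},{t,u},{r,t,u}} W135={{p,r},{r,t},{r,t,u}} W234={{r,s}} W235={{r},{p,r},{q,r},{r,s},{r,t},{r,u},{r,t,u}} W245={{r,s}} W345={{q,s},{r,s}}
  W1235={{p,r},{r,t},{r,t,u}} W2345={{r,s}}
components per intersection:
  W1: {{p},{p,q},{p,r},{p,u}} {{t},{r,t},{t,u},{r,t,u}}
  W2: {{r},{t},{u},{p,r},{p,u},{q,r},{q,u},{r,s},{r,t},{r,u},{t,u},{r,t,u}}
  W3: {{r},{s},{p,r},{q,r},{q,s},{r,s},{r,t},{r,u},{r,t,u}}
  W4: {{s},{q,s},{r,s}}
  W5: {{q},{r},{u},{p,q},{p,r},{p,u},{q,r},{q,s},{q,u},{r,s},{r,t},{r,u},{t,u},{r,t,u}}
  W12: {{t},{r,t},{t,u},{r,t,u}} {{p,r}} {{p,u}}
  W13: {{p,r}} {{r,t},{r,t,u}}
  W15: {{p,q}} {{p,r}} {{p,u}} {{r,t},{t,u},{r,t,u}}
  W23: {{r},{p,r},{q,r},{r,s},{r,t},{r,u},{r,t,u}}
  W24: {{r,s}}
  W25: {{r},{u},{p,r},{p,u},{q,r},{q,u},{r,s},{r,t},{r,u},{t,u},{r,t,u}}
  W34: {{s},{q,s},{r,s}}
  W35: {{r},{p,r},{q,r},{r,s},{r,t},{r,u},{r,t,u}} {{q,s}}
  W45: {{q,s}} {{r,s}}
  W123: {{p,r}} {{r,t},{r,t,u}}
  W125: {{p,r}} {{p,u}} {{r,t},{t,u},{r,t,u}}
  W135: {{p,r}} {{r,t},{r,t,u}}
  W234: {{r,s}}
  W235: {{r},{p,r},{q,r},{r,s},{r,t},{r,u},{r,t,u}}
  W245: {{r,s}}
  W345: {{q,s}} {{r,s}}
  W1235: {{p,r}} {{r,t},{r,t,u}}
  W2345: {{r,s}}
C dims 6,17,12,3; δ0: rk 5, SNF 1^5; δ1: rk 9, SNF 1^9; δ2: rk 3, SNF 1^3
Ȟ^0: (6−5)−0=1 ⇒ Z
Ȟ^1: (17−9)−5=3 ⇒ Z^3
Ȟ^2: (12−3)−9=0 ⇒ 0

Ȟ^0(U;F) ≅ Z; Ȟ^1(U;F) ≅ Z^3; Ȟ^2(U;F) ≅ 0


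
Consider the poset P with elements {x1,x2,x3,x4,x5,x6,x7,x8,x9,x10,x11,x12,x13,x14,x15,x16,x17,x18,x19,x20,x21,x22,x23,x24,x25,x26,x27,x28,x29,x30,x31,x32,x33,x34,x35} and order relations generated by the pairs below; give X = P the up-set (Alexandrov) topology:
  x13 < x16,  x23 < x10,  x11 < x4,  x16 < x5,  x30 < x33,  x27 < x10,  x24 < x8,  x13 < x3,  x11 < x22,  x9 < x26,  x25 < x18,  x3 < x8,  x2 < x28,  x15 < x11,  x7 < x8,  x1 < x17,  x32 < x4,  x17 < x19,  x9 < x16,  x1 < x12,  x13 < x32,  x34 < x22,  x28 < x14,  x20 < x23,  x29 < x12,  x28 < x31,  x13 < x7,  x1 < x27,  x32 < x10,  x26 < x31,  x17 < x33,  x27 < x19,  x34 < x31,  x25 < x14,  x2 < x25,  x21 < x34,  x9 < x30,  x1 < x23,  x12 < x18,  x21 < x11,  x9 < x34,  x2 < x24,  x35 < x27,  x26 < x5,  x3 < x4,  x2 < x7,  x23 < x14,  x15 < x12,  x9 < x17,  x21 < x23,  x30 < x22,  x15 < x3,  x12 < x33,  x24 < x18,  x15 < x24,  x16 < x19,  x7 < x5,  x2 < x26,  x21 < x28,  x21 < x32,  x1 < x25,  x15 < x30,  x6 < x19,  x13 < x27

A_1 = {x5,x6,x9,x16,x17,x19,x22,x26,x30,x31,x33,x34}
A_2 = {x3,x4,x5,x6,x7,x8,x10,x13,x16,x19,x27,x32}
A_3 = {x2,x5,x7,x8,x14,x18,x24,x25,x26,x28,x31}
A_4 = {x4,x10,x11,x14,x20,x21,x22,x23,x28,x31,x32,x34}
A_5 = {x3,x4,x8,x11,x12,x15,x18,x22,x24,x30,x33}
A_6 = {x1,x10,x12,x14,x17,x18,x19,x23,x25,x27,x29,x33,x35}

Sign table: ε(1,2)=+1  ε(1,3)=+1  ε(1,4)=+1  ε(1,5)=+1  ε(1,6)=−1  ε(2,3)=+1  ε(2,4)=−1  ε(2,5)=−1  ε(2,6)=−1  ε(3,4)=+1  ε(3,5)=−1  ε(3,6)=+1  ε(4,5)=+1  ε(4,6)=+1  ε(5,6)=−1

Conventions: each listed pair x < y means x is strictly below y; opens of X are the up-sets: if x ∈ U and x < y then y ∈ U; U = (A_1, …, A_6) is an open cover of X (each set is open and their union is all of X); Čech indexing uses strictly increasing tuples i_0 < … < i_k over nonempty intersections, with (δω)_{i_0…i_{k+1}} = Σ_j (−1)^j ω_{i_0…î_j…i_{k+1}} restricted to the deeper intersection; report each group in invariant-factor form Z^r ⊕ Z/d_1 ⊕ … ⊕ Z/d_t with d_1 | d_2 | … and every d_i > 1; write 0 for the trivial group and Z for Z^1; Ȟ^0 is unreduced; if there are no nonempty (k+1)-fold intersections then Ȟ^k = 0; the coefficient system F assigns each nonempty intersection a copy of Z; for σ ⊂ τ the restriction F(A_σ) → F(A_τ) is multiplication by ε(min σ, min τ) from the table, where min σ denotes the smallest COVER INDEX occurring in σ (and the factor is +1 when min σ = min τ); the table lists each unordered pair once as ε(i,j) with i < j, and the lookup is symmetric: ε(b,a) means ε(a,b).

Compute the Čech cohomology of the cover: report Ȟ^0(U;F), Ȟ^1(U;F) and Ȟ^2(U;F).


Ȟ^0(U;F) ≅ 0, Ȟ^1(U;F) ≅ Z/2, Ȟ^2(U;F) ≅ Z

nerve of the cover:
  A12={x5,x6,x16,x19} A13={x5,x26,x31} A14={x22,x31,x34} A15={x22,x30,x33} A16={x17,x19,x33} A23={x5,x7,x8} A24={x4,x10,x32} A25={x3,x4,x8} A26={x10,x19,x27} A34={x14,x28,x31} A35={x8,x18,x24} A36={x14,x18,x25} A45={x4,x11,x22} A46={x10,x14,x23} A56={x12,x18,x33}
  A123={x5} A126={x19} A134={x31} A145={x22} A156={x33} A235={x8} A245={x4} A246={x10} A346={x14} A356={x18}
C dims 6,15,10; δ0: rk 6, SNF 1^5·2; δ1: rk 9, SNF 1^9
Ȟ^0 = (6 − 6) − 0 = 0, so Ȟ^0 ≅ 0
Ȟ^1 = (15 − 9) − 6 = 0 plus torsion [2], so Ȟ^1 ≅ Z/2
Ȟ^2 = (10 − 0) − 9 = 1, so Ȟ^2 ≅ Z


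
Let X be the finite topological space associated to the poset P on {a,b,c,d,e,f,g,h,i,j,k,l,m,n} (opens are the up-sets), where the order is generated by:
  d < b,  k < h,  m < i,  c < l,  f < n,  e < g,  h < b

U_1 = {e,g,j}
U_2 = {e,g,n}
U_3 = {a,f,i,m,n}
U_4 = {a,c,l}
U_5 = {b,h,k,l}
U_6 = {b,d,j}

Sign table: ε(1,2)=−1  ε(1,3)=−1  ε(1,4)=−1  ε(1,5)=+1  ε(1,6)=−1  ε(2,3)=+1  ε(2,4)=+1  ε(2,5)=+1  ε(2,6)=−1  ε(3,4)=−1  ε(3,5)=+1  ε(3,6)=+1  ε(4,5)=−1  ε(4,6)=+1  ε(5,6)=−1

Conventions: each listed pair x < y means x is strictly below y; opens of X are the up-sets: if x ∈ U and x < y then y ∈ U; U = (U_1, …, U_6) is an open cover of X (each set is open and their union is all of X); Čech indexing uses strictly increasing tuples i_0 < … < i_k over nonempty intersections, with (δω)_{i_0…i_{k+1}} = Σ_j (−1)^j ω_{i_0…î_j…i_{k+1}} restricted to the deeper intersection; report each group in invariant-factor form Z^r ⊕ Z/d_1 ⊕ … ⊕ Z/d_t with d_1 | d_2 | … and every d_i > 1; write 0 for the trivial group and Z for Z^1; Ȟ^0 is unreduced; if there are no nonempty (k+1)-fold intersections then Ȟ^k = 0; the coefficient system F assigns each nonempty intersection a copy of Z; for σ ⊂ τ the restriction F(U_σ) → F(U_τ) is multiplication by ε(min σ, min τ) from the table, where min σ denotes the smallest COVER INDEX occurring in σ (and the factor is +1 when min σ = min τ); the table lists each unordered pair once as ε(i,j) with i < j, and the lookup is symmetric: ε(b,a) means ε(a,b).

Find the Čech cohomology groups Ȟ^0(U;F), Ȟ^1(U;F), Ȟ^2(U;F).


cover nerve:
  U12={e,g} U16={j} U23={n} U34={a} U45={l} U56={b}
C dims 6,6; δ0: rk 6, SNF 1^5·2
Ȟ^0: (6−6)−0=0 ⇒ 0
Ȟ^1: (6−0)−6=0 plus torsion [2] ⇒ Z/2
Ȟ^2: (0−0)−0=0 ⇒ 0

Ȟ^0(U;F) ≅ 0,  Ȟ^1(U;F) ≅ Z/2,  Ȟ^2(U;F) ≅ 0


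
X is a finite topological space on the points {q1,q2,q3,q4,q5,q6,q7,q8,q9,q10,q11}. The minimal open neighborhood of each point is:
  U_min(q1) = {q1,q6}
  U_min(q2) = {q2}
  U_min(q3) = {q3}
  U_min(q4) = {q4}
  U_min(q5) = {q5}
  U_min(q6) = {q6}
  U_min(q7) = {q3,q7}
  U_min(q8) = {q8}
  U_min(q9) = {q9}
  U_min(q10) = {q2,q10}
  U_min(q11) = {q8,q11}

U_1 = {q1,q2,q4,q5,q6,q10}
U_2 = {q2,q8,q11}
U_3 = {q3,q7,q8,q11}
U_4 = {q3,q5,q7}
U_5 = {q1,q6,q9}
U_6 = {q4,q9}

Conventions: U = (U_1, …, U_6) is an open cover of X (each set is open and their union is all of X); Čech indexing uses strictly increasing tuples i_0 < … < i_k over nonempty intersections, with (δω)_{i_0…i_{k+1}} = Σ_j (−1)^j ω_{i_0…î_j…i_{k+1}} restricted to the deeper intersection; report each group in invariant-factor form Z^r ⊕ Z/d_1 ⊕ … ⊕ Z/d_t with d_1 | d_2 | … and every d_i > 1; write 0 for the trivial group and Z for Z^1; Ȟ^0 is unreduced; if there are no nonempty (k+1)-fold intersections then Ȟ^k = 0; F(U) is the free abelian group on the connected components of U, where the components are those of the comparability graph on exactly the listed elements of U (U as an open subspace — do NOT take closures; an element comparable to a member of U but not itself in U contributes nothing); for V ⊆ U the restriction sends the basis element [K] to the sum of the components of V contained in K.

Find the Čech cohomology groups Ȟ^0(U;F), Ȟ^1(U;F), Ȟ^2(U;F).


Ȟ^0 ≅ Z^7; Ȟ^1 ≅ 0; Ȟ^2 ≅ 0

nerve simplices:
  U12={q2} U14={q5} U15={q1,q6} U16={q4} U23={q8,q11} U34={q3,q7} U56={q9}
components per intersection:
  U1: {q1,q6} {q2,q10} {q4} {q5}
  U2: {q2} {q8,q11}
  U3: {q3,q7} {q8,q11}
  U4: {q3,q7} {q5}
  U5: {q1,q6} {q9}
  U6: {q4} {q9}
  U12: {q2}
  U14: {q5}
  U15: {q1,q6}
  U16: {q4}
  U23: {q8,q11}
  U34: {q3,q7}
  U56: {q9}
C dims 14,7; δ0: rk 7, SNF 1^7
degree 0: 14−7−0 = 7 → Ȟ^0 ≅ Z^7
degree 1: 7−0−7 = 0 → Ȟ^1 ≅ 0
degree 2: 0−0−0 = 0 → Ȟ^2 ≅ 0


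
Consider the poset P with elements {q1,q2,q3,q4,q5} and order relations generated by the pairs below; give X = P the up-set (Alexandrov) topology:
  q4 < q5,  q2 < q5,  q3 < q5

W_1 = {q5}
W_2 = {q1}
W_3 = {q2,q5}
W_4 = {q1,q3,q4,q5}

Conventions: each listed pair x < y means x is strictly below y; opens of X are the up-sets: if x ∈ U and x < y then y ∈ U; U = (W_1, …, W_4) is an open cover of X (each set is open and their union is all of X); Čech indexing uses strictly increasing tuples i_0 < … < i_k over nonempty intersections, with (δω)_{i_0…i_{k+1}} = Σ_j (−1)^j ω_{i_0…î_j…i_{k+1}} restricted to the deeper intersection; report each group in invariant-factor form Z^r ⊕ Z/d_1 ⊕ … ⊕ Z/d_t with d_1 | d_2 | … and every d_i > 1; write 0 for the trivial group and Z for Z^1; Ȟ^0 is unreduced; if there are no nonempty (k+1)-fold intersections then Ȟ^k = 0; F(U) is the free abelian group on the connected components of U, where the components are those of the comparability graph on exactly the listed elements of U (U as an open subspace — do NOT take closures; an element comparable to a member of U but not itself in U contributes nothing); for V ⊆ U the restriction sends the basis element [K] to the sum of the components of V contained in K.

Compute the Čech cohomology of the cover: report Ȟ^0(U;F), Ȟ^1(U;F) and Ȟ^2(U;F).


Ȟ^0 = Z^2, Ȟ^1 = 0, Ȟ^2 = 0

nerve simplices:
  W13={q5} W14={q5} W24={q1} W34={q5}
  W134={q5}
components per intersection:
  W1: {q5}
  W2: {q1}
  W3: {q2,q5}
  W4: {q1} {q3,q4,q5}
  W13: {q5}
  W14: {q5}
  W24: {q1}
  W34: {q5}
  W134: {q5}
C dims 5,4,1; δ0: rk 3, SNF 1^3; δ1: rk 1, SNF 1^1
degree 0: 5−3−0 = 2 → Ȟ^0 ≅ Z^2
degree 1: 4−1−3 = 0 → Ȟ^1 ≅ 0
degree 2: 1−0−1 = 0 → Ȟ^2 ≅ 0


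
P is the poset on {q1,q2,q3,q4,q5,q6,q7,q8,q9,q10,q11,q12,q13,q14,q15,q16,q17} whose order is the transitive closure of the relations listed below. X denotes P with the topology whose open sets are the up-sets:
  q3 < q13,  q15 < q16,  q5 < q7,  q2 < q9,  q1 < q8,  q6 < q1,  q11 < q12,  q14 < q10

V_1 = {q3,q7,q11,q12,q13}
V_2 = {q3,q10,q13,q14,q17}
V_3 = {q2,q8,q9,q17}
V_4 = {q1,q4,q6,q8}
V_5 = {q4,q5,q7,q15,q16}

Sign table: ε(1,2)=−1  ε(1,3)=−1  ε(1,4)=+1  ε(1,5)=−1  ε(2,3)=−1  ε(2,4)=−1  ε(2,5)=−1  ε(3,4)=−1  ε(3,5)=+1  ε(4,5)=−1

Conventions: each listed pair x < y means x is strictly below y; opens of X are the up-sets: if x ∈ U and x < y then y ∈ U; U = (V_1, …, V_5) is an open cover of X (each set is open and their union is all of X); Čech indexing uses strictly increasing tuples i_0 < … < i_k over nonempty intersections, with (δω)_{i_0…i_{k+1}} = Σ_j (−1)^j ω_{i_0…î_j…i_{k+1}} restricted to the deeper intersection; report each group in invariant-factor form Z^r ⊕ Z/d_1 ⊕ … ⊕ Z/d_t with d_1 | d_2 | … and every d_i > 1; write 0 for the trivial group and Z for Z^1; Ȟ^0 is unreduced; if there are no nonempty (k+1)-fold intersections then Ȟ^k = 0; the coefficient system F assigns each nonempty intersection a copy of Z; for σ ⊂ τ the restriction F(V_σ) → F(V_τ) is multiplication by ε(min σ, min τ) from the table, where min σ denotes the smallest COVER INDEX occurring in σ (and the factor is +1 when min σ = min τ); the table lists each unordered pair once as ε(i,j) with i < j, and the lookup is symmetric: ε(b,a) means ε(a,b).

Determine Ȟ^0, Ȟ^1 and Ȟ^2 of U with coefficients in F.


nerve of the cover:
  V12={q3,q13} V15={q7} V23={q17} V34={q8} V45={q4}
C dims 5,5; δ0: rk 5, SNF 1^4·2
Ȟ^0 = (5 − 5) − 0 = 0, so Ȟ^0 ≅ 0
Ȟ^1 = (5 − 0) − 5 = 0 plus torsion [2], so Ȟ^1 ≅ Z/2
Ȟ^2 = (0 − 0) − 0 = 0, so Ȟ^2 ≅ 0

Ȟ^0 ≅ 0; Ȟ^1 ≅ Z/2; Ȟ^2 ≅ 0


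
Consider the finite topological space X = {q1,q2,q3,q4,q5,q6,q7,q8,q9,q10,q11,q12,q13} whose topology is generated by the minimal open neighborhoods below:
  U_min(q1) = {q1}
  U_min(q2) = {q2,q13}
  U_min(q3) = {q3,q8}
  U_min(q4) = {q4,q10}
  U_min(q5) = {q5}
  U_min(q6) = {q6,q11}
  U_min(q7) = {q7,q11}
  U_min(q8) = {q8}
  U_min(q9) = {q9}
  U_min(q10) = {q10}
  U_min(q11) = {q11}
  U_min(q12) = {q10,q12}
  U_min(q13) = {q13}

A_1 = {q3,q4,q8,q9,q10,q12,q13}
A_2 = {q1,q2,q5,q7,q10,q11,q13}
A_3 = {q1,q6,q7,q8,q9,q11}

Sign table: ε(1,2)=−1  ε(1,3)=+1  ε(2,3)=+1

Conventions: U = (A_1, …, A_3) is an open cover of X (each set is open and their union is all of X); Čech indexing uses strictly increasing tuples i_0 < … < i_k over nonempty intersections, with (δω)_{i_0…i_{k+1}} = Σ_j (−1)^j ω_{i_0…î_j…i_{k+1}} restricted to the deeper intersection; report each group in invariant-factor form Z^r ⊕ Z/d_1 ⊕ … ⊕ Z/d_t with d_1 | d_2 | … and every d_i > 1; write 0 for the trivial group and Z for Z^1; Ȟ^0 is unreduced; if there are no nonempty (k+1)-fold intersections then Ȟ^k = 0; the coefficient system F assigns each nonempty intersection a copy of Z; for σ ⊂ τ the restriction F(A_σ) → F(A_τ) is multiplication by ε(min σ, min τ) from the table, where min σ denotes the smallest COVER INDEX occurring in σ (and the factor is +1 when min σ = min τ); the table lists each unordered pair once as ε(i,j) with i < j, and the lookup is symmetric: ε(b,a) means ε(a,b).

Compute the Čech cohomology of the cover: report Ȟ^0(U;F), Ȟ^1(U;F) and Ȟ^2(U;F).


Ȟ^0(U;F) ≅ 0, Ȟ^1(U;F) ≅ Z/2, Ȟ^2(U;F) ≅ 0

nonempty overlaps:
  A12={q10,q13} A13={q8,q9} A23={q1,q7,q11}
C dims 3,3; δ0: rk 3, SNF 1^2·2
degree 0: 3−3−0 = 0 → Ȟ^0 ≅ 0
degree 1: 3−0−3 = 0 plus torsion [2] → Ȟ^1 ≅ Z/2
degree 2: 0−0−0 = 0 → Ȟ^2 ≅ 0


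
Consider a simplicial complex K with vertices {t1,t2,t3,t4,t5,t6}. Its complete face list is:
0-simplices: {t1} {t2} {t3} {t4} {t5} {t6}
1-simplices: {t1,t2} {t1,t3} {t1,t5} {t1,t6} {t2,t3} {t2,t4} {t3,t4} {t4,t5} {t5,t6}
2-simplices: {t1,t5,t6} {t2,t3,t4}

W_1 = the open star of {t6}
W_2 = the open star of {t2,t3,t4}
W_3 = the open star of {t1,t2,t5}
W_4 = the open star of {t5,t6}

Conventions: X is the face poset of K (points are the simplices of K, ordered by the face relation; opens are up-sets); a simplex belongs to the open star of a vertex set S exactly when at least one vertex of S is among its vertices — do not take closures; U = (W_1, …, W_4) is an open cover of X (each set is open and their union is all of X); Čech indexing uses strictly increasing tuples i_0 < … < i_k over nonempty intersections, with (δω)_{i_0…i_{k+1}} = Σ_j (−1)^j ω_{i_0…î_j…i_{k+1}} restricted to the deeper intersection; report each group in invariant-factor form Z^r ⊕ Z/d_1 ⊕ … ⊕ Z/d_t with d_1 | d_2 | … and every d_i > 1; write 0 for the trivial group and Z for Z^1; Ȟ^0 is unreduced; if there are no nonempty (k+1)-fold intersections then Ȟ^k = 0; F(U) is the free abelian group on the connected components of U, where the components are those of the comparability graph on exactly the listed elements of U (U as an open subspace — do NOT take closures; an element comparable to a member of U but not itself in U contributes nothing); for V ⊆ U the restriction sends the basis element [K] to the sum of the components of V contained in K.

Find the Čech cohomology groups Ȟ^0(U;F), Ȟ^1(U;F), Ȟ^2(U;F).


Ȟ^0 = Z; Ȟ^1 = Z^2; Ȟ^2 = 0

nonempty overlaps:
  W1={{t6},{t1,t6},{t5,t6},{t1,t5,t6}} W2={{t2},{t3},{t4},{t1,t2},{t1,t3},{t2,t3},{t2,t4},{t3,t4},{t4,t5},{t2,t3,t4}} W3={{t1},{t2},{t5},{t1,t2},{t1,t3},{t1,t5},{t1,t6},{t2,t3},{t2,t4},{t4,t5},{t5,t6},{t1,t5,t6},{t2,t3,t4}} W4={{t5},{t6},{t1,t5},{t1,t6},{t4,t5},{t5,t6},{t1,t5,t6}}
  W13={{t1,t6},{t5,t6},{t1,t5,t6}} W14={{t6},{t1,t6},{t5,t6},{t1,t5,t6}} W23={{t2},{t1,t2},{t1,t3},{t2,t3},{t2,t4},{t4,t5},{t2,t3,t4}} W24={{t4,t5}} W34={{t5},{t1,t5},{t1,t6},{t4,t5},{t5,t6},{t1,t5,t6}}
  W134={{t1,t6},{t5,t6},{t1,t5,t6}} W234={{t4,t5}}
components per intersection:
  W1: {{t6},{t1,t6},{t5,t6},{t1,t5,t6}}
  W2: {{t2},{t3},{t4},{t1,t2},{t1,t3},{t2,t3},{t2,t4},{t3,t4},{t4,t5},{t2,t3,t4}}
  W3: {{t1},{t2},{t5},{t1,t2},{t1,t3},{t1,t5},{t1,t6},{t2,t3},{t2,t4},{t4,t5},{t5,t6},{t1,t5,t6},{t2,t3,t4}}
  W4: {{t5},{t6},{t1,t5},{t1,t6},{t4,t5},{t5,t6},{t1,t5,t6}}
  W13: {{t1,t6},{t5,t6},{t1,t5,t6}}
  W14: {{t6},{t1,t6},{t5,t6},{t1,t5,t6}}
  W23: {{t2},{t1,t2},{t2,t3},{t2,t4},{t2,t3,t4}} {{t1,t3}} {{t4,t5}}
  W24: {{t4,t5}}
  W34: {{t5},{t1,t5},{t1,t6},{t4,t5},{t5,t6},{t1,t5,t6}}
  W134: {{t1,t6},{t5,t6},{t1,t5,t6}}
  W234: {{t4,t5}}
C dims 4,7,2; δ0: rk 3, SNF 1^3; δ1: rk 2, SNF 1^2
degree 0: 4−3−0 = 1 → Ȟ^0 ≅ Z
degree 1: 7−2−3 = 2 → Ȟ^1 ≅ Z^2
degree 2: 2−0−2 = 0 → Ȟ^2 ≅ 0


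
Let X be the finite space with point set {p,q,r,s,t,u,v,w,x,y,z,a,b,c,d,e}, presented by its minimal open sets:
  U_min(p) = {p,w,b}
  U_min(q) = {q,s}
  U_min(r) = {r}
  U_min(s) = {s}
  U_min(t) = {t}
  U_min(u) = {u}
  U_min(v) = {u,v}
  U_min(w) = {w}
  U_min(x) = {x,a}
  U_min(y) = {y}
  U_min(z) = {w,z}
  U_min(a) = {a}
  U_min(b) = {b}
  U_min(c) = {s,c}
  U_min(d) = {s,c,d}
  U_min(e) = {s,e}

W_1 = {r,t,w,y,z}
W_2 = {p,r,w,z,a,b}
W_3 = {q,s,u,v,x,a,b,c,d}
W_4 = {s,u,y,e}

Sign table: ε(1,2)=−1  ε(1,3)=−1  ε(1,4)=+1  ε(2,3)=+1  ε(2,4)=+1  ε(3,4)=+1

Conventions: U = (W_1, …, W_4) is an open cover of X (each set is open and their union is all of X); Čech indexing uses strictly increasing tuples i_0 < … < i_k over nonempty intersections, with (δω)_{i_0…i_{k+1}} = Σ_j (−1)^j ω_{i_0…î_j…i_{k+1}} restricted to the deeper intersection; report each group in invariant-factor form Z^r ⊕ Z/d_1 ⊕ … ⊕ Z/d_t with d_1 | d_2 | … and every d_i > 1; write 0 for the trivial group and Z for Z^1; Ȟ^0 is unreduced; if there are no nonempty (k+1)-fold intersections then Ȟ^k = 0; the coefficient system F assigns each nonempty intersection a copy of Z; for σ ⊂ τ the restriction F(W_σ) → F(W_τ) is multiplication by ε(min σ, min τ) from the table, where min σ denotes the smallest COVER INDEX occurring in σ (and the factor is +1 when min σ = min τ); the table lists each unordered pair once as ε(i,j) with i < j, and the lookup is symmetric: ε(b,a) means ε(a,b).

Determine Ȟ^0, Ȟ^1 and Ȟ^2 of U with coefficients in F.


Ȟ^0 ≅ 0; Ȟ^1 ≅ Z/2; Ȟ^2 ≅ 0

cover nerve:
  W12={r,w,z} W14={y} W23={a,b} W34={s,u}
C dims 4,4; δ0: rk 4, SNF 1^3·2
Ȟ^0: (4−4)−0=0 ⇒ 0
Ȟ^1: (4−0)−4=0 plus torsion [2] ⇒ Z/2
Ȟ^2: (0−0)−0=0 ⇒ 0


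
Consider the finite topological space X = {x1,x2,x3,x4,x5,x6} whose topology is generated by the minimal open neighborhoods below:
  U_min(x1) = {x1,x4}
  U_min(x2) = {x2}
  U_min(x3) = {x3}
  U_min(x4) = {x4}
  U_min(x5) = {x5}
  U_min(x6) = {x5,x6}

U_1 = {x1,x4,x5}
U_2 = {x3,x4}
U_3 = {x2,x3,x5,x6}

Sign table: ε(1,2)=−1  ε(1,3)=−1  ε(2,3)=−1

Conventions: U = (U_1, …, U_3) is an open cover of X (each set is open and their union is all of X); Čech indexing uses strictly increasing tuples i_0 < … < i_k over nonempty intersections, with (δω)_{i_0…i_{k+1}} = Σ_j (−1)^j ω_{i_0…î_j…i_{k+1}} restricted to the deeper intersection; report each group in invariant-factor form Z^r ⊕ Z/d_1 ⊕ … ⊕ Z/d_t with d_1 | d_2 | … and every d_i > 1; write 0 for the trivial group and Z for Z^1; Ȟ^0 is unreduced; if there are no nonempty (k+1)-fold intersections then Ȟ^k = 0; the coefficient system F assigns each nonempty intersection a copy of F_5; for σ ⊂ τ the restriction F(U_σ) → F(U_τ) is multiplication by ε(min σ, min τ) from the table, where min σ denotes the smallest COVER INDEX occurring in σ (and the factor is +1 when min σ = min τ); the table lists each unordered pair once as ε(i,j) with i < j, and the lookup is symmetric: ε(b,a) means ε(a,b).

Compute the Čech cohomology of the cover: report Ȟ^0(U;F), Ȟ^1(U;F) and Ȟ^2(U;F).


intersection data:
  U12={x4} U13={x5} U23={x3}
C dims 3,3; δ0: rk_F5 3
Ȟ^0 = (3 − 3) − 0 = 0, so Ȟ^0 ≅ 0
Ȟ^1 = (3 − 0) − 3 = 0, so Ȟ^1 ≅ 0
Ȟ^2 = (0 − 0) − 0 = 0, so Ȟ^2 ≅ 0

Ȟ^0 ≅ 0, Ȟ^1 ≅ 0 and Ȟ^2 ≅ 0


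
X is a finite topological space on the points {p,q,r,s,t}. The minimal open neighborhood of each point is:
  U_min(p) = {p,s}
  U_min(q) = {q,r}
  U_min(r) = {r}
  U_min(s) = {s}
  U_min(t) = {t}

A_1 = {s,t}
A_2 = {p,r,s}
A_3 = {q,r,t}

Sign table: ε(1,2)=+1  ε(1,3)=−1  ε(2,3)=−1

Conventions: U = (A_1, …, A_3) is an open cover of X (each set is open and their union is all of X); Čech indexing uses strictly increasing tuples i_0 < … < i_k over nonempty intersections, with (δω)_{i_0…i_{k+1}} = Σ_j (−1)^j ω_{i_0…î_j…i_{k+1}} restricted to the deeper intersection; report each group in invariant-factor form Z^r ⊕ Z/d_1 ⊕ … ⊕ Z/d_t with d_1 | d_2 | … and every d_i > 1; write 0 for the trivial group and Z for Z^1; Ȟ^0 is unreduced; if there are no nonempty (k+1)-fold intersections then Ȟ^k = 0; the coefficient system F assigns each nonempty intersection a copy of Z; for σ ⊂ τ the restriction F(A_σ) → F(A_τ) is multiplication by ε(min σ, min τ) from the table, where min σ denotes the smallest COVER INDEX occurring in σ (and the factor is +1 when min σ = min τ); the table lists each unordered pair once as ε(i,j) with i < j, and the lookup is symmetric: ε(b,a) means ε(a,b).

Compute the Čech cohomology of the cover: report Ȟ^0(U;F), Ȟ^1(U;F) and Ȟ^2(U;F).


nonempty overlaps:
  A12={s} A13={t} A23={r}
C dims 3,3; δ0: rk 2, SNF 1^2
degree 0: 3−2−0 = 1 → Ȟ^0 ≅ Z
degree 1: 3−0−2 = 1 → Ȟ^1 ≅ Z
degree 2: 0−0−0 = 0 → Ȟ^2 ≅ 0

Ȟ^0(U;F) ≅ Z; Ȟ^1(U;F) ≅ Z; Ȟ^2(U;F) ≅ 0


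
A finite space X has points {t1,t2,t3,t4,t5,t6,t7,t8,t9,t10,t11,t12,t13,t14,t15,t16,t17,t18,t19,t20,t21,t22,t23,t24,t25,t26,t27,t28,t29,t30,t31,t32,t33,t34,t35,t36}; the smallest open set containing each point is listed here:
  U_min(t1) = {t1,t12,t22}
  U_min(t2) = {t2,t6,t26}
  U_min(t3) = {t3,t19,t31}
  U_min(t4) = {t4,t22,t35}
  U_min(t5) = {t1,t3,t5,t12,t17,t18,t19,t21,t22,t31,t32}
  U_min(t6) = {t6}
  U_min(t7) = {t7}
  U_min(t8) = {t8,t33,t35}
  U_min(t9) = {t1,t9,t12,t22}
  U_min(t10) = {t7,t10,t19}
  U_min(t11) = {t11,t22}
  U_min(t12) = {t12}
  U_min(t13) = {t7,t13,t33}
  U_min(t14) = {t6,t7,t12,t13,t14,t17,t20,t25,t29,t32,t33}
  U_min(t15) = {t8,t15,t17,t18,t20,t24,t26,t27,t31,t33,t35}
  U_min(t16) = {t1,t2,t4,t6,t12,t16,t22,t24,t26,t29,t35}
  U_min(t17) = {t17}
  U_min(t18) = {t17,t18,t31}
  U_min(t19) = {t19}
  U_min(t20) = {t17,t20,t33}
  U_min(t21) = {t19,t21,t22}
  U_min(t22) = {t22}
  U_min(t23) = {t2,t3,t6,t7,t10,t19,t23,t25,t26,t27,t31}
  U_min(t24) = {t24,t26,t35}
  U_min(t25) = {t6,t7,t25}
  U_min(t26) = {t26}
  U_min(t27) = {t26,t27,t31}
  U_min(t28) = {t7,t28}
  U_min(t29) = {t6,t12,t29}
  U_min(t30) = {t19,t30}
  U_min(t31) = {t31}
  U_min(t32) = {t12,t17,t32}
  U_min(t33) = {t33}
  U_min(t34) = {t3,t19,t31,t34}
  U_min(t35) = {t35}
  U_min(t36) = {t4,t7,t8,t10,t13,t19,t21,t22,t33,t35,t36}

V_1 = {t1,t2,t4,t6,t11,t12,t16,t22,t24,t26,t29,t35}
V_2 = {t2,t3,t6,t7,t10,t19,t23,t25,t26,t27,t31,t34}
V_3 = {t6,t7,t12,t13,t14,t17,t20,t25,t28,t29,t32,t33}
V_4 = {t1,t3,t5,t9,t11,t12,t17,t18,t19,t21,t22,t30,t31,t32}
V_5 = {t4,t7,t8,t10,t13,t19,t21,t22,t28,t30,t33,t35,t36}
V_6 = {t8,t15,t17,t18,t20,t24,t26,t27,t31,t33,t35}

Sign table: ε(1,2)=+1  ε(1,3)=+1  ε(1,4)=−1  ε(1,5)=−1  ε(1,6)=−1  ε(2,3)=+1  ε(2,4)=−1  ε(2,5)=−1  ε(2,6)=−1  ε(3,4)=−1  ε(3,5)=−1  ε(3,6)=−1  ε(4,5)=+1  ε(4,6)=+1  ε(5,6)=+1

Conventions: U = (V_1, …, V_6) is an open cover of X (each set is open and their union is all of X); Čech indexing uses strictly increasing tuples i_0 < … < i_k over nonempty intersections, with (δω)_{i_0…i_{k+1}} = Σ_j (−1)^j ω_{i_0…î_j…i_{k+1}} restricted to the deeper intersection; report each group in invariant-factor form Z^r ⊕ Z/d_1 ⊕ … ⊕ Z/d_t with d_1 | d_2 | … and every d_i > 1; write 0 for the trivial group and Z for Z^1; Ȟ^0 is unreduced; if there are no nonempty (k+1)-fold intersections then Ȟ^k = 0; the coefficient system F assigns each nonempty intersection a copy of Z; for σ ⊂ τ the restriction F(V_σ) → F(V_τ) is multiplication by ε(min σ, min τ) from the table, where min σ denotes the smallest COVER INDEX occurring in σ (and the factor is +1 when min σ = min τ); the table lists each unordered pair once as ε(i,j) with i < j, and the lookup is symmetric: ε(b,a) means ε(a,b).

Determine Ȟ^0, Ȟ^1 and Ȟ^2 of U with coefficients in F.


cover nerve:
  V12={t2,t6,t26} V13={t6,t12,t29} V14={t1,t11,t12,t22} V15={t4,t22,t35} V16={t24,t26,t35} V23={t6,t7,t25} V24={t3,t19,t31} V25={t7,t10,t19} V26={t26,t27,t31} V34={t12,t17,t32} V35={t7,t13,t28,t33} V36={t17,t20,t33} V45={t19,t21,t22,t30} V46={t17,t18,t31} V56={t8,t33,t35}
  V123={t6} V126={t26} V134={t12} V145={t22} V156={t35} V235={t7} V245={t19} V246={t31} V346={t17} V356={t33}
C dims 6,15,10; δ0: rk 5, SNF 1^5; δ1: rk 10, SNF 1^9·2
Ȟ^0: (6−5)−0=1 ⇒ Z
Ȟ^1: (15−10)−5=0 ⇒ 0
Ȟ^2: (10−0)−10=0 plus torsion [2] ⇒ Z/2

Ȟ^0(U;F) ≅ Z,  Ȟ^1(U;F) ≅ 0,  Ȟ^2(U;F) ≅ Z/2


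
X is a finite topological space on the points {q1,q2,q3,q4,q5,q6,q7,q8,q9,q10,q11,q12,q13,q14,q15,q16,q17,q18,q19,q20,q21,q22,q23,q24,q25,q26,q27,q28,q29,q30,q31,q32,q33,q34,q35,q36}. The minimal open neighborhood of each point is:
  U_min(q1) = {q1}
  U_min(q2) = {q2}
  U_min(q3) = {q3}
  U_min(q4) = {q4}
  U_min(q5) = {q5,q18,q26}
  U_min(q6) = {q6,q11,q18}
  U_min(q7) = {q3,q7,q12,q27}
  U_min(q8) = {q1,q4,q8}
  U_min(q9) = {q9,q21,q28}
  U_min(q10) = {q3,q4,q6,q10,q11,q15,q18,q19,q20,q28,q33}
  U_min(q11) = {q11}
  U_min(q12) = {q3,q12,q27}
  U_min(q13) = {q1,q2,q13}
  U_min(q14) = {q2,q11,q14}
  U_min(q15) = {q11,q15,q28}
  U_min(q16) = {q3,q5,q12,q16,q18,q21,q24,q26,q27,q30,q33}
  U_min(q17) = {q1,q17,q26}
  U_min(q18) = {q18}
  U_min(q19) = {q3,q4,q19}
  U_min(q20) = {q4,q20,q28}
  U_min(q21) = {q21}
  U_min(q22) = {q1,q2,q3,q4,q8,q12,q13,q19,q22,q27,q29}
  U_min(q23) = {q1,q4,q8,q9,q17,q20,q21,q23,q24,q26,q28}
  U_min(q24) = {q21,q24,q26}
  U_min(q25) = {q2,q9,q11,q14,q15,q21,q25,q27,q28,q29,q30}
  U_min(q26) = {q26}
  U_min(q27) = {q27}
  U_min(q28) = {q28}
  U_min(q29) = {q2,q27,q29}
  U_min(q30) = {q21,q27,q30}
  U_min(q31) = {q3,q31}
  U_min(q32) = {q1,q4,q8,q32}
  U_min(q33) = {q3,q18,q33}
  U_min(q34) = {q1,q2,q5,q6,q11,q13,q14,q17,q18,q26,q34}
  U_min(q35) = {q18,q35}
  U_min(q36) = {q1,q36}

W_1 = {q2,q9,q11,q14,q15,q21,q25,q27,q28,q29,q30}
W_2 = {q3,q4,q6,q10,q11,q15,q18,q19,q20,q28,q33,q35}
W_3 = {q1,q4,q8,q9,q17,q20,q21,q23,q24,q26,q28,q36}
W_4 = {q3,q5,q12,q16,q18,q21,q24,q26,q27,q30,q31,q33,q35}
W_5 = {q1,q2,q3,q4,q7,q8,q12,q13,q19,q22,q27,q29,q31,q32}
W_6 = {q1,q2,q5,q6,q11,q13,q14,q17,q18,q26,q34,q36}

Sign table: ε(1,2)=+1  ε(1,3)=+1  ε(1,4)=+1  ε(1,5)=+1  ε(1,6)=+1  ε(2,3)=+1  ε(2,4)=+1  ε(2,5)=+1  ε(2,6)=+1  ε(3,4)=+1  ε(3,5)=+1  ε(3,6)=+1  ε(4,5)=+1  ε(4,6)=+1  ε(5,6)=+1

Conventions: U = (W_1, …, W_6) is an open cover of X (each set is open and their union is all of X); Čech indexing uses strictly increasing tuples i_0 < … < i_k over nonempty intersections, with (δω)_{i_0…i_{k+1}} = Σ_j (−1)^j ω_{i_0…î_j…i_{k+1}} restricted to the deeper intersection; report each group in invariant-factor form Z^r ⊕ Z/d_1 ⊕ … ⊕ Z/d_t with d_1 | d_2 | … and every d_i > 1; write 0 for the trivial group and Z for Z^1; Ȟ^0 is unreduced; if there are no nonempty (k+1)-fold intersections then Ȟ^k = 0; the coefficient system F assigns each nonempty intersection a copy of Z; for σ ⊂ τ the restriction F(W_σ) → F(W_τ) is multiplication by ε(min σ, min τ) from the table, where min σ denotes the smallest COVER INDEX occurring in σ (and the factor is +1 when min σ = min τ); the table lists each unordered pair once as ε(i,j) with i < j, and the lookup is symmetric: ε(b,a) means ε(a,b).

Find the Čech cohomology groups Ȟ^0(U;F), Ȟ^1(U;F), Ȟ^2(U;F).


intersection data:
  W12={q11,q15,q28} W13={q9,q21,q28} W14={q21,q27,q30} W15={q2,q27,q29} W16={q2,q11,q14} W23={q4,q20,q28} W24={q3,q18,q33,q35} W25={q3,q4,q19} W26={q6,q11,q18} W34={q21,q24,q26} W35={q1,q4,q8} W36={q1,q17,q26,q36} W45={q3,q12,q27,q31} W46={q5,q18,q26} W56={q1,q2,q13}
  W123={q28} W126={q11} W134={q21} W145={q27} W156={q2} W235={q4} W245={q3} W246={q18} W346={q26} W356={q1}
C dims 6,15,10; δ0: rk 5, SNF 1^5; δ1: rk 10, SNF 1^9·2
Ȟ^0 = (6 − 5) − 0 = 1, so Ȟ^0 ≅ Z
Ȟ^1 = (15 − 10) − 5 = 0, so Ȟ^1 ≅ 0
Ȟ^2 = (10 − 0) − 10 = 0 plus torsion [2], so Ȟ^2 ≅ Z/2

Ȟ^0 ≅ Z; Ȟ^1 ≅ 0; Ȟ^2 ≅ Z/2


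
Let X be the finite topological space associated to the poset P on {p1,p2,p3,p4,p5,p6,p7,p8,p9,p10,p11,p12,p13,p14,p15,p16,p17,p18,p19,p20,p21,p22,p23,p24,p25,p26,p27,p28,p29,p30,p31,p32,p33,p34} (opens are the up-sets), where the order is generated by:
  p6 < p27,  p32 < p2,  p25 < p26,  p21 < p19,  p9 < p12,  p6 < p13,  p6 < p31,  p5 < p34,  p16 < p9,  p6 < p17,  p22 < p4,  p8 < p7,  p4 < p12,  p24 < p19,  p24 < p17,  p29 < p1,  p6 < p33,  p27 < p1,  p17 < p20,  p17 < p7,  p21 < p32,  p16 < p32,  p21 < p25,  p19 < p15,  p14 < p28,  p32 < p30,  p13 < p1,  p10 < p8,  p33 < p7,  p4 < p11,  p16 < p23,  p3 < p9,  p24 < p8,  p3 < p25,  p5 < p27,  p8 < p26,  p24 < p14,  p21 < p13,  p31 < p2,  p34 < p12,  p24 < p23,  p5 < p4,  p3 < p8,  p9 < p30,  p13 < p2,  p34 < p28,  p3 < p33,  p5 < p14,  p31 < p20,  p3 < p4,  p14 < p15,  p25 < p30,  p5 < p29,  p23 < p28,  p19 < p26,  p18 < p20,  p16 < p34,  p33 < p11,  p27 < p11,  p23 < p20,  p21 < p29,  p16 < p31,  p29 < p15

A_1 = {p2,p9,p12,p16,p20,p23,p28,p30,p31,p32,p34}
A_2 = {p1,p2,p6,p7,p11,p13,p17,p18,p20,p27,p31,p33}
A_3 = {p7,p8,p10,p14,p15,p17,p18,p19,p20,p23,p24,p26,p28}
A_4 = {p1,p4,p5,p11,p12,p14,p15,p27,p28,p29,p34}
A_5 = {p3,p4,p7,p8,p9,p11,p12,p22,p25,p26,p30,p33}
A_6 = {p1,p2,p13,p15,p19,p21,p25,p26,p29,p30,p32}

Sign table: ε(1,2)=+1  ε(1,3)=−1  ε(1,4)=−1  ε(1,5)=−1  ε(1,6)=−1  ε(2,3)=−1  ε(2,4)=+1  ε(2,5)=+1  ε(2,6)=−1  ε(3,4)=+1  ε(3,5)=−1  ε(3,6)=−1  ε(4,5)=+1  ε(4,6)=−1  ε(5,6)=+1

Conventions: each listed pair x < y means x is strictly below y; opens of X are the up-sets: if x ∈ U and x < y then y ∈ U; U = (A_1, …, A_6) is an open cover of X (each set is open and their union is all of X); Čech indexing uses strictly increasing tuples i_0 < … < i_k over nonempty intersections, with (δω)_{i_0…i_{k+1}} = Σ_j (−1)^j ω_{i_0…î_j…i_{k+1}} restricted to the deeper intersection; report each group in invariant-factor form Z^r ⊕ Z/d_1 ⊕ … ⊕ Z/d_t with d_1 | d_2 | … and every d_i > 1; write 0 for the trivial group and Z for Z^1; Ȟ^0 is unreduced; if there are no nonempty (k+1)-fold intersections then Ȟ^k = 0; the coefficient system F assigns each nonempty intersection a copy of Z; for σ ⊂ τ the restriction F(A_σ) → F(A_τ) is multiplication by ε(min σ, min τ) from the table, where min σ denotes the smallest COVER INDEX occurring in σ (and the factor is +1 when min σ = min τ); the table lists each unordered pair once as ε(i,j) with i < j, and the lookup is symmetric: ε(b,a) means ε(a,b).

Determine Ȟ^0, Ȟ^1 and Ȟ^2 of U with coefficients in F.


nonempty overlaps:
  A12={p2,p20,p31} A13={p20,p23,p28} A14={p12,p28,p34} A15={p9,p12,p30} A16={p2,p30,p32} A23={p7,p17,p18,p20} A24={p1,p11,p27} A25={p7,p11,p33} A26={p1,p2,p13} A34={p14,p15,p28} A35={p7,p8,p26} A36={p15,p19,p26} A45={p4,p11,p12} A46={p1,p15,p29} A56={p25,p26,p30}
  A123={p20} A126={p2} A134={p28} A145={p12} A156={p30} A235={p7} A245={p11} A246={p1} A346={p15} A356={p26}
C dims 6,15,10; δ0: rk 6, SNF 1^5·2; δ1: rk 9, SNF 1^9
degree 0: 6−6−0 = 0 → Ȟ^0 ≅ 0
degree 1: 15−9−6 = 0 plus torsion [2] → Ȟ^1 ≅ Z/2
degree 2: 10−0−9 = 1 → Ȟ^2 ≅ Z

Ȟ^0 = 0, Ȟ^1 = Z/2 and Ȟ^2 = Z


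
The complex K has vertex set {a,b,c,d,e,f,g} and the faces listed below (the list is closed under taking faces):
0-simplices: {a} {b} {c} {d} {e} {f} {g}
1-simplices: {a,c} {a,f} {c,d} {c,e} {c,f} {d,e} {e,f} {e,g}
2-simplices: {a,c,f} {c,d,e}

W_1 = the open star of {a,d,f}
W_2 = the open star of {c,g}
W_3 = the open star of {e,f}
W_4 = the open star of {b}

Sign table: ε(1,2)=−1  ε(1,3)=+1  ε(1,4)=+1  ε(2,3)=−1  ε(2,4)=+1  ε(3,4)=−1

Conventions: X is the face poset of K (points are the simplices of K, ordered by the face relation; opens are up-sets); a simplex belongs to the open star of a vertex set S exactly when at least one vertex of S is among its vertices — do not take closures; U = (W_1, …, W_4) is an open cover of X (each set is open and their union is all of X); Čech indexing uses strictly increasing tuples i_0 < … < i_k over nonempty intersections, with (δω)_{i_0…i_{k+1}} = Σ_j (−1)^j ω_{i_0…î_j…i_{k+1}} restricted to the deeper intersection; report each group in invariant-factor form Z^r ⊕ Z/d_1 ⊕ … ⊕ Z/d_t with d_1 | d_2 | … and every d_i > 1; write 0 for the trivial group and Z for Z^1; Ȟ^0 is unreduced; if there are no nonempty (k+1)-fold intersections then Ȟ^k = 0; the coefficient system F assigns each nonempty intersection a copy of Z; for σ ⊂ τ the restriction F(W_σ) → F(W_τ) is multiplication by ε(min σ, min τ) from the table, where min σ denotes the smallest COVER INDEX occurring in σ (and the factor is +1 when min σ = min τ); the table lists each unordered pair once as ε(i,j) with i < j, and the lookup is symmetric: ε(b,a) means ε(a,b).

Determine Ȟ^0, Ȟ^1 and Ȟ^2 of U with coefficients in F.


nerve simplices:
  W1={{a},{d},{f},{a,c},{a,f},{c,d},{c,f},{d,e},{e,f},{a,c,f},{c,d,e}} W2={{c},{g},{a,c},{c,d},{c,e},{c,f},{e,g},{a,c,f},{c,d,e}} W3={{e},{f},{a,f},{c,e},{c,f},{d,e},{e,f},{e,g},{a,c,f},{c,d,e}} W4={{b}}
  W12={{a,c},{c,d},{c,f},{a,c,f},{c,d,e}} W13={{f},{a,f},{c,f},{d,e},{e,f},{a,c,f},{c,d,e}} W23={{c,e},{c,f},{e,g},{a,c,f},{c,d,e}}
  W123={{c,f},{a,c,f},{c,d,e}}
C dims 4,3,1; δ0: rk 2, SNF 1^2; δ1: rk 1, SNF 1^1
degree 0: 4−2−0 = 2 → Ȟ^0 ≅ Z^2
degree 1: 3−1−2 = 0 → Ȟ^1 ≅ 0
degree 2: 1−0−1 = 0 → Ȟ^2 ≅ 0

Ȟ^0 ≅ Z^2,  Ȟ^1 ≅ 0,  Ȟ^2 ≅ 0
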